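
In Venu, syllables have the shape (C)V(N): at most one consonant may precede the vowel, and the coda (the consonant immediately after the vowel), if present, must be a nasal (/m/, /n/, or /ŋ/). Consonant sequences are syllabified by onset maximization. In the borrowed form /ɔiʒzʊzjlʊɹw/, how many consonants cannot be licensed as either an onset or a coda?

5

The consonants /ʒ/, /z/, /j/, /ɹ/, /w/ cannot be parsed into a legal (C)V(N) syllable (only a nasal (/m/, /n/, or /ŋ/) is licensed in coda position; onsets are limited to one consonant).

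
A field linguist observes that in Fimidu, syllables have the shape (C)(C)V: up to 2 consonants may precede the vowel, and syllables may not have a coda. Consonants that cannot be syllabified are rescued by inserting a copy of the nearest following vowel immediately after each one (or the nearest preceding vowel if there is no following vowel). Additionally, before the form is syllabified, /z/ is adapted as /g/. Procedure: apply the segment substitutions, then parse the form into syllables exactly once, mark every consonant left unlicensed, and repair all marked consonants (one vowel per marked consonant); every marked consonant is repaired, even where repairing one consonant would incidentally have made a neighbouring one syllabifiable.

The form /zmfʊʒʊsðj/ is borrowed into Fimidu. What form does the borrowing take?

Substitution: /z/ → /g/, giving /gmfʊʒʊsðj/.
Syllabifying with onset maximization leaves /g/, /s/, /ð/, /j/ stranded (no codas are permitted; onsets may contain at most 2 consonants).
Each unlicensed consonant becomes the onset of a new syllable: /g/ → /gʊ/, /s/ → /sʊ/, /ð/ → /ðʊ/, /j/ → /jʊ/.

gʊmfʊʒʊsʊðʊjʊ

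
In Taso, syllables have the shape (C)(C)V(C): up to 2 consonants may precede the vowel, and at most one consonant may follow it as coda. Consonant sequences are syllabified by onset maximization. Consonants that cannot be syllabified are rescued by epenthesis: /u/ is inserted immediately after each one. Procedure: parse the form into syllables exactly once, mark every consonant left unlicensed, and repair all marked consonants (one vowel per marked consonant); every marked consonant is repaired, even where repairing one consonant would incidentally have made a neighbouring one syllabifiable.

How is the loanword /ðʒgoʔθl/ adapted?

Under (C)(C)V(C), the unsyllabifiable consonants are /ð/, /θ/, /l/ (at most one coda consonant is licensed; onsets may contain at most 2 consonants).
Inserting the epenthetic vowel yields /ð/ → /ðu/, /θ/ → /θu/, /l/ → /lu/.

ðuʒgoʔθulu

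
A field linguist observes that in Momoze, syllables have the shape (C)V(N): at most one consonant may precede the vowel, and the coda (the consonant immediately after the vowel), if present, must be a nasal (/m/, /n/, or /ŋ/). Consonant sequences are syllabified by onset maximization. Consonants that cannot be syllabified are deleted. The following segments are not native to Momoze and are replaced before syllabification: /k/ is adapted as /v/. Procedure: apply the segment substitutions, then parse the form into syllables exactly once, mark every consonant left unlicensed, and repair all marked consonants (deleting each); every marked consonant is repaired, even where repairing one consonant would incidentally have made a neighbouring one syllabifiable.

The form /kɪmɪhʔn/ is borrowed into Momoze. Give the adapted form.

vɪmɪ

Substitution: /k/ → /v/, giving /vɪmɪhʔn/.
Syllabifying with onset maximization leaves /h/, /ʔ/, /n/ stranded (only a nasal (/m/, /n/, or /ŋ/) is licensed in coda position; onsets are limited to one consonant).
Deletion applies to /h/, /ʔ/, /n/.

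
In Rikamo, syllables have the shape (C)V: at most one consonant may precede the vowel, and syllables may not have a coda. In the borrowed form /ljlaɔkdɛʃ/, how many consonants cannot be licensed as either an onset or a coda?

4

Syllabifying with onset maximization leaves /l/, /j/, /k/, /ʃ/ stranded (no codas are permitted; onsets are limited to one consonant).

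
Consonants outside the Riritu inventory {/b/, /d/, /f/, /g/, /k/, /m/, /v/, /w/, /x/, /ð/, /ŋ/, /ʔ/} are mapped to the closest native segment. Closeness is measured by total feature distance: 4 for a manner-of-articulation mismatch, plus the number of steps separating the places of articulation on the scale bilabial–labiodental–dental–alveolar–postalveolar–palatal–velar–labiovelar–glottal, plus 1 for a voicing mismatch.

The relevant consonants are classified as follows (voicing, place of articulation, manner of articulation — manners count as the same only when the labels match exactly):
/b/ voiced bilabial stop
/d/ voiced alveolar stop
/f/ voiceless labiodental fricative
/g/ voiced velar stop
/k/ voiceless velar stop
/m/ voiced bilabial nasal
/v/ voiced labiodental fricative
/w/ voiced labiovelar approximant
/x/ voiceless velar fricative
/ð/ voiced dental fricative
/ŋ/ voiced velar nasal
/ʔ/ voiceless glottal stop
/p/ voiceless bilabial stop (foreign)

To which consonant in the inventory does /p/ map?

b

/b/ is closest: same manner (stop), place distance 0 (bilabial→bilabial), voicing differs (+1); total 1. Next closest is /d/ at distance 4.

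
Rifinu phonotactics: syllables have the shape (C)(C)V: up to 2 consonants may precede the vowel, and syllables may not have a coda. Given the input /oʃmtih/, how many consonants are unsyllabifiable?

2

The consonants /ʃ/, /h/ cannot be parsed into a legal (C)(C)V syllable (no codas are permitted; onsets may contain at most 2 consonants).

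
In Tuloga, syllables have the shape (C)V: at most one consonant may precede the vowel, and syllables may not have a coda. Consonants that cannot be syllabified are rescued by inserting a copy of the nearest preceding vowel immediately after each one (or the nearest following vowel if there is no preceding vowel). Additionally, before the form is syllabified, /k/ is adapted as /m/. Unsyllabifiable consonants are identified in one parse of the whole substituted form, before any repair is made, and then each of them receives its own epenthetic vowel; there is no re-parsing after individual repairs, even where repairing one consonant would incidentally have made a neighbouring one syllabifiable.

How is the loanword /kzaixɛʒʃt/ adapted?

mazaixɛʒɛʃɛtɛ

Substitution: /k/ → /m/, giving /mzaixɛʒʃt/.
Under (C)V, the unsyllabifiable consonants are /m/, /ʒ/, /ʃ/, /t/ (no codas are permitted; onsets are limited to one consonant).
Epenthesis after each stranded consonant: /m/ → /ma/, /ʒ/ → /ʒɛ/, /ʃ/ → /ʃɛ/, /t/ → /tɛ/.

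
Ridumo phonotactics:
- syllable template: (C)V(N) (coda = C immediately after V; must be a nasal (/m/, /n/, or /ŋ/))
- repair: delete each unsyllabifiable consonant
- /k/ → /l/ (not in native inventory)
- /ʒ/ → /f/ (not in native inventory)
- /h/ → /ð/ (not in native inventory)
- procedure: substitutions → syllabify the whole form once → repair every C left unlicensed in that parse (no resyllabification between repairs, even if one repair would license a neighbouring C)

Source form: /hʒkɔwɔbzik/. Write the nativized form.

Substitution: /h/ → /ð/, /ʒ/ → /f/, /k/ → /l/, giving /ðflɔwɔbzil/.
The consonants /ð/, /f/, /b/, /l/ cannot be parsed into a legal (C)V(N) syllable (only a nasal (/m/, /n/, or /ŋ/) is licensed in coda position; onsets are limited to one consonant).
Deletion applies to /ð/, /f/, /b/, /l/.

lɔwɔzi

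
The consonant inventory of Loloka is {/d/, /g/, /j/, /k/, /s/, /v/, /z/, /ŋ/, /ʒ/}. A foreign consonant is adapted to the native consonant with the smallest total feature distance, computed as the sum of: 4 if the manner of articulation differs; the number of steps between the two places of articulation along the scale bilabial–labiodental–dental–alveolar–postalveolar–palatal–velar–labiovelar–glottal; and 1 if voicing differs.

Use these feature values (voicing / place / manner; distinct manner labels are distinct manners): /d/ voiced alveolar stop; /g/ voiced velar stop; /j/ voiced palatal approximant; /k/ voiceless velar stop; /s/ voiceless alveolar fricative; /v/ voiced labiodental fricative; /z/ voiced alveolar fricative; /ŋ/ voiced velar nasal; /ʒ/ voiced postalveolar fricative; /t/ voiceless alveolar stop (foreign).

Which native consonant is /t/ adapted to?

d

/d/ is closest: same manner (stop), place distance 0 (alveolar→alveolar), voicing differs (+1); total 1. Next closest is /k/ at distance 3.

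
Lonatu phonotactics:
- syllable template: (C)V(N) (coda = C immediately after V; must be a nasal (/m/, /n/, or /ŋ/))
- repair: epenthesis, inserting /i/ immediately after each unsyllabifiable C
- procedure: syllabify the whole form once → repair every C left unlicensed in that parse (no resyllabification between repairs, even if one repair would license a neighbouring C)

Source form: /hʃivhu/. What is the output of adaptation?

hiʃivihu

Syllabifying with onset maximization leaves /h/, /v/ stranded (only a nasal (/m/, /n/, or /ŋ/) is licensed in coda position; onsets are limited to one consonant).
Each unlicensed consonant becomes the onset of a new syllable: /h/ → /hi/, /v/ → /vi/.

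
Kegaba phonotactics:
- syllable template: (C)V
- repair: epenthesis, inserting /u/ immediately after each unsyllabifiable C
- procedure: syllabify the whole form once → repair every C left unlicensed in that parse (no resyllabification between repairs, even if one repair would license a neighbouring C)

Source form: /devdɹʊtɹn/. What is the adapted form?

devuduɹʊtuɹunu

The consonants /v/, /d/, /t/, /ɹ/, /n/ cannot be parsed into a legal (C)V syllable (no codas are permitted; onsets are limited to one consonant).
Inserting the epenthetic vowel yields /v/ → /vu/, /d/ → /du/, /t/ → /tu/, /ɹ/ → /ɹu/, /n/ → /nu/.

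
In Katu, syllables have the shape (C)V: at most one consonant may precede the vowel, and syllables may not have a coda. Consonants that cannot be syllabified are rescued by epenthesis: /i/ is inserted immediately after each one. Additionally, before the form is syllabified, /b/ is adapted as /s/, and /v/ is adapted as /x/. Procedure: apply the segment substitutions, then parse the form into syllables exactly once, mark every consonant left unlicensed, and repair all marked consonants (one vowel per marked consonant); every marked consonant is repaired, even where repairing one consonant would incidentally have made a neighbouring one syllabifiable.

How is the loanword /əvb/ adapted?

Substitution: /v/ → /x/, /b/ → /s/, giving /əxs/.
Syllabifying with onset maximization leaves /x/, /s/ stranded (no codas are permitted; onsets are limited to one consonant).
Each unlicensed consonant becomes the onset of a new syllable: /x/ → /xi/, /s/ → /si/.

əxisi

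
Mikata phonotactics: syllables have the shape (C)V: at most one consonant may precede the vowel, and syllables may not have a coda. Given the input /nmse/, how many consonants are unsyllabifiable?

Syllabifying with onset maximization leaves /n/, /m/ stranded (no codas are permitted; onsets are limited to one consonant).

2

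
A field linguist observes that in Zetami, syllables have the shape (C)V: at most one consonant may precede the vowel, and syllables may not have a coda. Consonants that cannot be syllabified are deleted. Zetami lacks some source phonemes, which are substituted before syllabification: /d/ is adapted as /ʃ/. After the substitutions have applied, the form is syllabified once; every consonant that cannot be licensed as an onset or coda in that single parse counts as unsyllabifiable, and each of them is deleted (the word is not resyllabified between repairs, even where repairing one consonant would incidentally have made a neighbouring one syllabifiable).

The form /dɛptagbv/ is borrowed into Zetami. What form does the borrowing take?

ʃɛta

Substitution: /d/ → /ʃ/, giving /ʃɛptagbv/.
The consonants /p/, /g/, /b/, /v/ cannot be parsed into a legal (C)V syllable (no codas are permitted; onsets are limited to one consonant).
Deleting the stranded consonants removes /p/, /g/, /b/, /v/.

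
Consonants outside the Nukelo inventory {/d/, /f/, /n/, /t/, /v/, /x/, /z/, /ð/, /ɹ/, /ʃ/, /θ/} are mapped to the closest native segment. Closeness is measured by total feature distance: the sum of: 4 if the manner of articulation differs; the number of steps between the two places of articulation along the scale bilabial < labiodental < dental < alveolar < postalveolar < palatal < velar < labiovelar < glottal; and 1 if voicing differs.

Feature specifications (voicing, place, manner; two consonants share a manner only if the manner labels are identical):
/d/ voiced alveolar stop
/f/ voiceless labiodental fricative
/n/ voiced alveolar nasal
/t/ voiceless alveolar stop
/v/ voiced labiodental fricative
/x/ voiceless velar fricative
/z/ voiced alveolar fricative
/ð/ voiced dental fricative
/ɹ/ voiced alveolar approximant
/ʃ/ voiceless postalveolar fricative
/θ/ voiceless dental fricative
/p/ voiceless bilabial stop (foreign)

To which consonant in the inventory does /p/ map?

t

/t/ is closest: same manner (stop), place distance 3 (bilabial→alveolar), same voicing; total 3. Next closest is /d/ at distance 4.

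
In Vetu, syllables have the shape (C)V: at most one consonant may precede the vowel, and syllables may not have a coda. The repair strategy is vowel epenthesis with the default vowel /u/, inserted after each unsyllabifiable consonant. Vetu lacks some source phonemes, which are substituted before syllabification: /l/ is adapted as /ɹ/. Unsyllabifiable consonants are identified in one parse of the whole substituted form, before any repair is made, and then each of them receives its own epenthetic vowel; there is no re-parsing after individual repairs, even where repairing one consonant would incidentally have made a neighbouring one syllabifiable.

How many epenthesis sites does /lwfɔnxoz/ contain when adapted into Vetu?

4

After substitution the input is /ɹwfɔnxoz/.
The unsyllabifiable consonants are /ɹ/, /w/, /n/, /z/; each receives one epenthetic vowel.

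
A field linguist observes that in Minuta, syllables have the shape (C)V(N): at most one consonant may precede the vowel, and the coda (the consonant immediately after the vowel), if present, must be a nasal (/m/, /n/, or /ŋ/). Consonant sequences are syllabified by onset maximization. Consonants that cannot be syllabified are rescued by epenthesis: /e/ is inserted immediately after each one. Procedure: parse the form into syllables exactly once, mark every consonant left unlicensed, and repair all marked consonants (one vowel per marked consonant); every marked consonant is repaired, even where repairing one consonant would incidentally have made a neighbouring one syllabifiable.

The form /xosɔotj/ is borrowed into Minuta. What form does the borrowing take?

Syllabifying with onset maximization leaves /t/, /j/ stranded (only a nasal (/m/, /n/, or /ŋ/) is licensed in coda position; onsets are limited to one consonant).
Inserting the epenthetic vowel yields /t/ → /te/, /j/ → /je/.

xosɔoteje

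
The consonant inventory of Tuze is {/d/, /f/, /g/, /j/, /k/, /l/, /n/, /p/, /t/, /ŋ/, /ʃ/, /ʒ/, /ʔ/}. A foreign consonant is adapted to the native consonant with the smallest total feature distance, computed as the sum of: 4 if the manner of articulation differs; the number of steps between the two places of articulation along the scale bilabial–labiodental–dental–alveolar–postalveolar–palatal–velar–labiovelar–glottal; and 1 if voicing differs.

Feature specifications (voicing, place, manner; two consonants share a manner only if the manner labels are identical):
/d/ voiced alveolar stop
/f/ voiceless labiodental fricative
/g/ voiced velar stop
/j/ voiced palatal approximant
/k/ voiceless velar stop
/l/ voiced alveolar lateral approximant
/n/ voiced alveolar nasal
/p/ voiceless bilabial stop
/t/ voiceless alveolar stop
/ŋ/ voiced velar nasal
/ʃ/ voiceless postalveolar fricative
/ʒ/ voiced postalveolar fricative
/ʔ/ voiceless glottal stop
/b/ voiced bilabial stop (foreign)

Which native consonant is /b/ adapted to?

/p/ is closest: same manner (stop), place distance 0 (bilabial→bilabial), voicing differs (+1); total 1. Next closest is /d/ at distance 3.

p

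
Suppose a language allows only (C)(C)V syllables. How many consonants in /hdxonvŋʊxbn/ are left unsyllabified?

5

Under (C)(C)V, the unsyllabifiable consonants are /h/, /n/, /x/, /b/, /n/ (no codas are permitted; onsets may contain at most 2 consonants).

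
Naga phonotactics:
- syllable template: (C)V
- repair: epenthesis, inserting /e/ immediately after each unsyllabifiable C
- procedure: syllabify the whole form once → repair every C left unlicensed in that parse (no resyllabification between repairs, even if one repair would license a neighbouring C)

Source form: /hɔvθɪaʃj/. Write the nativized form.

hɔveθɪaʃeje

Under (C)V, the unsyllabifiable consonants are /v/, /ʃ/, /j/ (no codas are permitted; onsets are limited to one consonant).
Inserting the epenthetic vowel yields /v/ → /ve/, /ʃ/ → /ʃe/, /j/ → /je/.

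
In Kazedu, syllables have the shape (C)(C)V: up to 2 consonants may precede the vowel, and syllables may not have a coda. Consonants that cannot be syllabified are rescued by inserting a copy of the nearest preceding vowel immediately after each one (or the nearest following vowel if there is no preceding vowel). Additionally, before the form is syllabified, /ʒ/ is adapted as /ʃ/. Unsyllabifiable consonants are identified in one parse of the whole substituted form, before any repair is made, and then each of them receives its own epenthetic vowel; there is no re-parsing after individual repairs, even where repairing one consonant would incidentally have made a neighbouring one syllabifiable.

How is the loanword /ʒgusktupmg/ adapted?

Substitution: /ʒ/ → /ʃ/, giving /ʃgusktupmg/.
Under (C)(C)V, the unsyllabifiable consonants are /s/, /p/, /m/, /g/ (no codas are permitted; onsets may contain at most 2 consonants).
Inserting the epenthetic vowel yields /s/ → /su/, /p/ → /pu/, /m/ → /mu/, /g/ → /gu/.

ʃgusuktupumugu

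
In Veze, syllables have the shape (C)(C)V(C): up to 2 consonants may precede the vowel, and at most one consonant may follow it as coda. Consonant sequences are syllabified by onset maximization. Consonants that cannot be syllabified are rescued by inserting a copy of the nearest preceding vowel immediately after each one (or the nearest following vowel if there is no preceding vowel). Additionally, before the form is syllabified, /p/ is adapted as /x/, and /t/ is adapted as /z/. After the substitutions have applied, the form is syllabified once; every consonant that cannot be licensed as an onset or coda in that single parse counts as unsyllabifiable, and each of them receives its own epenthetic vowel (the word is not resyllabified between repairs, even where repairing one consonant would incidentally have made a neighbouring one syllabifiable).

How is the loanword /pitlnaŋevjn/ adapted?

Substitution: /p/ → /x/, /t/ → /z/, giving /xizlnaŋevjn/.
Under (C)(C)V(C), the unsyllabifiable consonants are /j/, /n/ (at most one coda consonant is licensed; onsets may contain at most 2 consonants).
Inserting the epenthetic vowel yields /j/ → /je/, /n/ → /ne/.

xizlnaŋevjene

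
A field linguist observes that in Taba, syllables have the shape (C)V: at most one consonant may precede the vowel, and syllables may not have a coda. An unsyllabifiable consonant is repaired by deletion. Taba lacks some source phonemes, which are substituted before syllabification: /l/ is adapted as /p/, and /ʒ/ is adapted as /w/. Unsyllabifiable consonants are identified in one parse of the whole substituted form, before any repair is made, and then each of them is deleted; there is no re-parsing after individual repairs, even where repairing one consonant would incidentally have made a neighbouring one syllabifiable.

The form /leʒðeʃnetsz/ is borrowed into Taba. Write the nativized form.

Substitution: /l/ → /p/, /ʒ/ → /w/, giving /pewðeʃnetsz/.
Syllabifying with onset maximization leaves /w/, /ʃ/, /t/, /s/, /z/ stranded (no codas are permitted; onsets are limited to one consonant).
Deletion applies to /w/, /ʃ/, /t/, /s/, /z/.

peðene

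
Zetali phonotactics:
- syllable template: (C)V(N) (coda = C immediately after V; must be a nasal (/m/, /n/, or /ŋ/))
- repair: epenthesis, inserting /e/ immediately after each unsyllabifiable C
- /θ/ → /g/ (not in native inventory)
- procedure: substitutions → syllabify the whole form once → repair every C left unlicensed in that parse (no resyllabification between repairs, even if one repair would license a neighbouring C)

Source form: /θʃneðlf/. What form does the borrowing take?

geʃeneðelefe

Substitution: /θ/ → /g/, giving /gʃneðlf/.
The consonants /g/, /ʃ/, /ð/, /l/, /f/ cannot be parsed into a legal (C)V(N) syllable (only a nasal (/m/, /n/, or /ŋ/) is licensed in coda position; onsets are limited to one consonant).
Epenthesis after each stranded consonant: /g/ → /ge/, /ʃ/ → /ʃe/, /ð/ → /ðe/, /l/ → /le/, /f/ → /fe/.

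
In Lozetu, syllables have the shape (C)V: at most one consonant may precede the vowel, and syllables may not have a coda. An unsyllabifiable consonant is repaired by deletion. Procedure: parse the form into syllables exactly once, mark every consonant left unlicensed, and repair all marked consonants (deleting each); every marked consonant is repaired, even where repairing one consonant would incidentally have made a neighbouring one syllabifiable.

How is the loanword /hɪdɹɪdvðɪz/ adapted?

The consonants /d/, /d/, /v/, /z/ cannot be parsed into a legal (C)V syllable (no codas are permitted; onsets are limited to one consonant).
Deletion applies to /d/, /d/, /v/, /z/.

hɪɹɪðɪ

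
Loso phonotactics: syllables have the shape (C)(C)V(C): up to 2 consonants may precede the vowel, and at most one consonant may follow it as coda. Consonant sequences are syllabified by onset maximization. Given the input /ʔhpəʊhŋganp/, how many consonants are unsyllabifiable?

2

The consonants /ʔ/, /p/ cannot be parsed into a legal (C)(C)V(C) syllable (at most one coda consonant is licensed; onsets may contain at most 2 consonants).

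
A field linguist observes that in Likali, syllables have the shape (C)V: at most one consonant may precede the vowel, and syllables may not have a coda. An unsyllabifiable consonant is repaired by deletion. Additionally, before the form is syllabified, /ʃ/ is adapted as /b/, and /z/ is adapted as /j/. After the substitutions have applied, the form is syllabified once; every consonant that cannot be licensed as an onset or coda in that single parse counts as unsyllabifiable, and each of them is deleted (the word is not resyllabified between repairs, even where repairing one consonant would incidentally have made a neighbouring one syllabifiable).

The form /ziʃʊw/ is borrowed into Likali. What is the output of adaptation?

Substitution: /z/ → /j/, /ʃ/ → /b/, giving /jibʊw/.
Syllabifying with onset maximization leaves /w/ stranded (no codas are permitted; onsets are limited to one consonant).
Deletion applies to /w/.

jibʊ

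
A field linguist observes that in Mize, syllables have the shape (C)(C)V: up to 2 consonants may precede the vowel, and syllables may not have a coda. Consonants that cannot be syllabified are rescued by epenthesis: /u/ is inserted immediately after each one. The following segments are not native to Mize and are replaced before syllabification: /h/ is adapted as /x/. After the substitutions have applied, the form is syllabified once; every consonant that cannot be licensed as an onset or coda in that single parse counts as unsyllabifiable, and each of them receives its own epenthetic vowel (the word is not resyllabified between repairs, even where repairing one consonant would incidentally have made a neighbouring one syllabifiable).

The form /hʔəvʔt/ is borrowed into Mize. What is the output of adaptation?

xʔəvuʔutu

Substitution: /h/ → /x/, giving /xʔəvʔt/.
Under (C)(C)V, the unsyllabifiable consonants are /v/, /ʔ/, /t/ (no codas are permitted; onsets may contain at most 2 consonants).
Inserting the epenthetic vowel yields /v/ → /vu/, /ʔ/ → /ʔu/, /t/ → /tu/.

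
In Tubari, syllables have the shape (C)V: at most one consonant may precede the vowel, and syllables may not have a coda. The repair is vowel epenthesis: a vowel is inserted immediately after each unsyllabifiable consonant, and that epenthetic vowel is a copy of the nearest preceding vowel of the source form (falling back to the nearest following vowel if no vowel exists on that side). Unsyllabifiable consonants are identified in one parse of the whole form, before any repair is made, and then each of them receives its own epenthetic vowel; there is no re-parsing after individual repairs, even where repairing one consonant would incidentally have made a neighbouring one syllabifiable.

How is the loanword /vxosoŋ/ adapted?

voxosoŋo

Under (C)V, the unsyllabifiable consonants are /v/, /ŋ/ (no codas are permitted; onsets are limited to one consonant).
Epenthesis after each stranded consonant: /v/ → /vo/, /ŋ/ → /ŋo/.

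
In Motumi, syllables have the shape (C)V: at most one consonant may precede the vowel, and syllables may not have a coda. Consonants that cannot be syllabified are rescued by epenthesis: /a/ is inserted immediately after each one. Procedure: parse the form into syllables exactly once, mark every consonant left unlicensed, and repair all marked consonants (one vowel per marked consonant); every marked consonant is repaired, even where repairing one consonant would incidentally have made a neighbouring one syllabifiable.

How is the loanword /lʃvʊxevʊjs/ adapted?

Under (C)V, the unsyllabifiable consonants are /l/, /ʃ/, /j/, /s/ (no codas are permitted; onsets are limited to one consonant).
Epenthesis after each stranded consonant: /l/ → /la/, /ʃ/ → /ʃa/, /j/ → /ja/, /s/ → /sa/.

laʃavʊxevʊjasa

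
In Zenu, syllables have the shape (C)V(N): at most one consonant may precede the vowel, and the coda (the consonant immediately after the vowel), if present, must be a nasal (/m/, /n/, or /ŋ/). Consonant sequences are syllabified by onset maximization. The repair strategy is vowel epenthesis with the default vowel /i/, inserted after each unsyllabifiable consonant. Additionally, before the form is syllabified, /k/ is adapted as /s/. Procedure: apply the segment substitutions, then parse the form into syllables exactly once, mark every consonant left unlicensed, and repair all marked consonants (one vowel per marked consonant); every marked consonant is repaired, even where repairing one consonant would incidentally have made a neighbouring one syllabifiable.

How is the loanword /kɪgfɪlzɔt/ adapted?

Substitution: /k/ → /s/, giving /sɪgfɪlzɔt/.
The consonants /g/, /l/, /t/ cannot be parsed into a legal (C)V(N) syllable (only a nasal (/m/, /n/, or /ŋ/) is licensed in coda position; onsets are limited to one consonant).
Epenthesis after each stranded consonant: /g/ → /gi/, /l/ → /li/, /t/ → /ti/.

sɪgifɪlizɔti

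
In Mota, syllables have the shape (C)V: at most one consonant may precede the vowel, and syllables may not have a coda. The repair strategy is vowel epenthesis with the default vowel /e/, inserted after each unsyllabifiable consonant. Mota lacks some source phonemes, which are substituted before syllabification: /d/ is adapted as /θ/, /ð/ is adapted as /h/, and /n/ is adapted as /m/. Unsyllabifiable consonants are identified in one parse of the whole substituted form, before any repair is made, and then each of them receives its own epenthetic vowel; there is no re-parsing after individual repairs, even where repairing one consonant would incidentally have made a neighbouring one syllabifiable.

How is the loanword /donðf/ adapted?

θomehefe

Substitution: /d/ → /θ/, /n/ → /m/, /ð/ → /h/, giving /θomhf/.
Under (C)V, the unsyllabifiable consonants are /m/, /h/, /f/ (no codas are permitted; onsets are limited to one consonant).
Inserting the epenthetic vowel yields /m/ → /me/, /h/ → /he/, /f/ → /fe/.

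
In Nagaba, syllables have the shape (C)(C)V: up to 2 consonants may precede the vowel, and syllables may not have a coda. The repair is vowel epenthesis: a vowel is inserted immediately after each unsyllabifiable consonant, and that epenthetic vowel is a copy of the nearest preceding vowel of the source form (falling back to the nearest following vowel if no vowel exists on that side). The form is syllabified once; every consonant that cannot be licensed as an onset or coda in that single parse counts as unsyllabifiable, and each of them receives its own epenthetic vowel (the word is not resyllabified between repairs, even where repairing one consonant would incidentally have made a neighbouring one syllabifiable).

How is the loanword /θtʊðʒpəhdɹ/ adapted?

θtʊðʊʒpəhədəɹə

Under (C)(C)V, the unsyllabifiable consonants are /ð/, /h/, /d/, /ɹ/ (no codas are permitted; onsets may contain at most 2 consonants).
Inserting the epenthetic vowel yields /ð/ → /ðʊ/, /h/ → /hə/, /d/ → /də/, /ɹ/ → /ɹə/.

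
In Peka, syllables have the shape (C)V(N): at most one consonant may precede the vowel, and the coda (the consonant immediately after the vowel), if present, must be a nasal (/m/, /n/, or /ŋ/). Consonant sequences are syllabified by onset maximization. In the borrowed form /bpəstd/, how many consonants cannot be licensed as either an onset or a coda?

The consonants /b/, /s/, /t/, /d/ cannot be parsed into a legal (C)V(N) syllable (only a nasal (/m/, /n/, or /ŋ/) is licensed in coda position; onsets are limited to one consonant).

4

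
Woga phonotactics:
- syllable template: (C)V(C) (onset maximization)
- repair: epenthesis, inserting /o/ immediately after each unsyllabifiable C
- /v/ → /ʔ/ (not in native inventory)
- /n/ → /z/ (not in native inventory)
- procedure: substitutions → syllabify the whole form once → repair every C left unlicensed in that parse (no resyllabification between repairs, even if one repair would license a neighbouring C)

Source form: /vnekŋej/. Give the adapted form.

Substitution: /v/ → /ʔ/, /n/ → /z/, giving /ʔzekŋej/.
Under (C)V(C), the unsyllabifiable consonants are /ʔ/ (at most one coda consonant is licensed; onsets are limited to one consonant).
Each unlicensed consonant becomes the onset of a new syllable: /ʔ/ → /ʔo/.

ʔozekŋej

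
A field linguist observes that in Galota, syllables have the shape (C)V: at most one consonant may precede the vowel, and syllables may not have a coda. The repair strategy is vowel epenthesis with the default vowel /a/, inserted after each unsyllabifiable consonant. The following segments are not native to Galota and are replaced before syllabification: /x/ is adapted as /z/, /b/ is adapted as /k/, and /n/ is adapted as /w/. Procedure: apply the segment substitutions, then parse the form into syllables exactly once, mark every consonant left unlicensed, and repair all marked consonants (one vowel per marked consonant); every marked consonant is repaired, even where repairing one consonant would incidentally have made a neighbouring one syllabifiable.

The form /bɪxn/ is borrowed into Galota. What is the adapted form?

kɪzawa

Substitution: /b/ → /k/, /x/ → /z/, /n/ → /w/, giving /kɪzw/.
The consonants /z/, /w/ cannot be parsed into a legal (C)V syllable (no codas are permitted; onsets are limited to one consonant).
Each unlicensed consonant becomes the onset of a new syllable: /z/ → /za/, /w/ → /wa/.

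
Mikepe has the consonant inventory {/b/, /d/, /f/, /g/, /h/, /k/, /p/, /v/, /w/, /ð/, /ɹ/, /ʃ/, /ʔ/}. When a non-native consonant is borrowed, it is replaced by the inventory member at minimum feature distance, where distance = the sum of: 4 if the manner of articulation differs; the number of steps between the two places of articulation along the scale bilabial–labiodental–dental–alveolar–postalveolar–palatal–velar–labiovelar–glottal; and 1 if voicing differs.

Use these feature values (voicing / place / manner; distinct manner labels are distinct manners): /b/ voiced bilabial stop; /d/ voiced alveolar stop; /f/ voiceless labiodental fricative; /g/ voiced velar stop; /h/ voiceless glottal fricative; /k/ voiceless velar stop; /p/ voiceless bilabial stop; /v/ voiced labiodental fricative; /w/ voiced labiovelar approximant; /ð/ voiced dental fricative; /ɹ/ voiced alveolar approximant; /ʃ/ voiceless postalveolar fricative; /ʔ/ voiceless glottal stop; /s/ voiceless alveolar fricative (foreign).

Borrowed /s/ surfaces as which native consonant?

/ʃ/ is closest: same manner (fricative), place distance 1 (alveolar→postalveolar), same voicing; total 1. Next closest is /f/ at distance 2.

ʃ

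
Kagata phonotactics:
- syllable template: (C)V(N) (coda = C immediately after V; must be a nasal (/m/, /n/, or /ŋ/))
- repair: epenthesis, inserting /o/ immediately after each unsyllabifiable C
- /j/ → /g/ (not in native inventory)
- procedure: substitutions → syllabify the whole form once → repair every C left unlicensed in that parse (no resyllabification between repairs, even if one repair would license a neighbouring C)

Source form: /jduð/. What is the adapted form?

Substitution: /j/ → /g/, giving /gduð/.
Under (C)V(N), the unsyllabifiable consonants are /g/, /ð/ (only a nasal (/m/, /n/, or /ŋ/) is licensed in coda position; onsets are limited to one consonant).
Each unlicensed consonant becomes the onset of a new syllable: /g/ → /go/, /ð/ → /ðo/.

goduðo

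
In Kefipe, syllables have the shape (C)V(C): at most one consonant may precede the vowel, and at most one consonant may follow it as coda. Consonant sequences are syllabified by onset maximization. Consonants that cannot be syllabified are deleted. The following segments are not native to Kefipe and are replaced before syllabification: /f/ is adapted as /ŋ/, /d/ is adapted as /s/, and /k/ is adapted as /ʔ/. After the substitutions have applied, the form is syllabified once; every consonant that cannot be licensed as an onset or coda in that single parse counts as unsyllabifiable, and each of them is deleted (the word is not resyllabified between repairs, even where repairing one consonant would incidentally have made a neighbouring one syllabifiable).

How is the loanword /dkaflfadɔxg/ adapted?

Substitution: /d/ → /s/, /k/ → /ʔ/, /f/ → /ŋ/, giving /sʔaŋlŋasɔxg/.
Syllabifying with onset maximization leaves /s/, /l/, /g/ stranded (at most one coda consonant is licensed; onsets are limited to one consonant).
Each unlicensed consonant is deleted: /s/, /l/, /g/.

ʔaŋŋasɔx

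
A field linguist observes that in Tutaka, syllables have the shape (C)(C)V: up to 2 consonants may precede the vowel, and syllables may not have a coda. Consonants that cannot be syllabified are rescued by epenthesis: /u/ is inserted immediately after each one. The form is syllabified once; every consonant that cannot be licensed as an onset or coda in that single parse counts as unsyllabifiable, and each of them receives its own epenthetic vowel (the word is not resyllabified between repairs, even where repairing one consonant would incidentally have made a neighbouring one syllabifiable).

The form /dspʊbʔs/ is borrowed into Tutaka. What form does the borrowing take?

duspʊbuʔusu

The consonants /d/, /b/, /ʔ/, /s/ cannot be parsed into a legal (C)(C)V syllable (no codas are permitted; onsets may contain at most 2 consonants).
Each unlicensed consonant becomes the onset of a new syllable: /d/ → /du/, /b/ → /bu/, /ʔ/ → /ʔu/, /s/ → /su/.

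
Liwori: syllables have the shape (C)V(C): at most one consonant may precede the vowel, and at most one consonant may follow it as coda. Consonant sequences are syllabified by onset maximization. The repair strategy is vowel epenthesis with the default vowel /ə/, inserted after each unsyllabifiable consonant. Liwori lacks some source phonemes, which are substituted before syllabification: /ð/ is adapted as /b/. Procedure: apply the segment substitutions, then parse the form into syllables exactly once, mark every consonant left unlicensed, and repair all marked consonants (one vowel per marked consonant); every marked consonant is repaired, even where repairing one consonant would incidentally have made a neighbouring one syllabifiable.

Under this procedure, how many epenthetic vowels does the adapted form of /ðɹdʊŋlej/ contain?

2

After substitution the input is /bɹdʊŋlej/.
The unsyllabifiable consonants are /b/, /ɹ/; each receives one epenthetic vowel.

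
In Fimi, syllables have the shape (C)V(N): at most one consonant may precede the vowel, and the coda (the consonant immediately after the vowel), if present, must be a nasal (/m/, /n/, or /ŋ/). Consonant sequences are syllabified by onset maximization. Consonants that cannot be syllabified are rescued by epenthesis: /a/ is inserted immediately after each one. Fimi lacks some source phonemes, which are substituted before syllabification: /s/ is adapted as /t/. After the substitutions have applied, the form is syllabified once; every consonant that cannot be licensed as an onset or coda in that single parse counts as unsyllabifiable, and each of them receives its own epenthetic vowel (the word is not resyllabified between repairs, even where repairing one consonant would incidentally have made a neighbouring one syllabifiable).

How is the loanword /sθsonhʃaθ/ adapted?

taθatonhaʃaθa

Substitution: /s/ → /t/, giving /tθtonhʃaθ/.
Syllabifying with onset maximization leaves /t/, /θ/, /h/, /θ/ stranded (only a nasal (/m/, /n/, or /ŋ/) is licensed in coda position; onsets are limited to one consonant).
Each unlicensed consonant becomes the onset of a new syllable: /t/ → /ta/, /θ/ → /θa/, /h/ → /ha/, /θ/ → /θa/.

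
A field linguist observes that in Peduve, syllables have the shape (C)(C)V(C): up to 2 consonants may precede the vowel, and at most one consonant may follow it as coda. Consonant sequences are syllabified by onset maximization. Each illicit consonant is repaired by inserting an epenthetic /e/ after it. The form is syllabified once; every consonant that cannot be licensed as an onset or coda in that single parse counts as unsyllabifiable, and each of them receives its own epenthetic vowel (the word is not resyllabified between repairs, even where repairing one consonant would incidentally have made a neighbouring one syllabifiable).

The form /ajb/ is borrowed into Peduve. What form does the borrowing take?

ajbe

Syllabifying with onset maximization leaves /b/ stranded (at most one coda consonant is licensed; onsets may contain at most 2 consonants).
Each unlicensed consonant becomes the onset of a new syllable: /b/ → /be/.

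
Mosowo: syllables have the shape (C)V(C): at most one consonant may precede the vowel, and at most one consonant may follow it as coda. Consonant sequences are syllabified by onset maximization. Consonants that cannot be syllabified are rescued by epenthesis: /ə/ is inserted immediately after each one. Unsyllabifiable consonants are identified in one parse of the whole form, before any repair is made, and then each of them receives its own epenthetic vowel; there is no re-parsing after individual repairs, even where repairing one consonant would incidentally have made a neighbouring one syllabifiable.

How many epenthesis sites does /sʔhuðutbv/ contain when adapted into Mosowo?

The unsyllabifiable consonants are /s/, /ʔ/, /b/, /v/; each receives one epenthetic vowel.

4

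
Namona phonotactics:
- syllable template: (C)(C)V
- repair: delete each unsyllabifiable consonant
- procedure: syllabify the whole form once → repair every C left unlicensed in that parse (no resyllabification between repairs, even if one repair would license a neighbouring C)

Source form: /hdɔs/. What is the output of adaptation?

hdɔ

Syllabifying with onset maximization leaves /s/ stranded (no codas are permitted; onsets may contain at most 2 consonants).
Deleting the stranded consonants removes /s/.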